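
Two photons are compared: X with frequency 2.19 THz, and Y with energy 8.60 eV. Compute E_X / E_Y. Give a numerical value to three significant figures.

1.05e-3

E_X = 1.451e-21 J (from frequency = 2.19 THz, via E = hf).
E_Y = 1.378e-18 J (from energy = 8.60 eV, via E given directly).
Ratio = 1.451e-21 / 1.378e-18 = 1.05e-3.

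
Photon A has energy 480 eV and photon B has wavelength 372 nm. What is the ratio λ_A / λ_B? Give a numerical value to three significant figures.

λ_A = 2.583e-9 m (from energy = 480 eV, via λ = hc/E).
λ_B = 3.720e-7 m (from wavelength = 372 nm, via λ given directly).
Ratio = 2.583e-9 / 3.720e-7 = 6.94e-3.

6.94e-3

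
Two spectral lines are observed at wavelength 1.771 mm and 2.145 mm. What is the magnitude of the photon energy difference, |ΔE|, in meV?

0.122 meV

Using E = hc/λ: E₁ = 1.1217e-22 J, E₂ = 9.2608e-23 J.
|ΔE| = |1.1217e-22 − 9.2608e-23| = 1.96e-23 J = 0.122 meV.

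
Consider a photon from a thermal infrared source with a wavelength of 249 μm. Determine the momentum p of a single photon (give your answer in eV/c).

4.98e-3 eV/c

First convert: λ = 249 μm = 2.49e-4 m.
Apply p = h/λ: p = 2.661e-30 kg·m/s.
Converting to eV/c: p = 0.004979 eV/c ≈ 4.98e-3 eV/c.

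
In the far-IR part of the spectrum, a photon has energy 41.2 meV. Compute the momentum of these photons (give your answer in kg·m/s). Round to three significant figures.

2.20e-29 kg·m/s

First convert: E = 41.2 meV = 6.6010e-21 J.
Apply p = E/c: p = 2.202e-29 kg·m/s.
So p ≈ 2.20e-29 kg·m/s.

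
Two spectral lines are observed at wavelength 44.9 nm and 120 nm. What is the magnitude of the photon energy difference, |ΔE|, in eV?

Using E = hc/λ: E₁ = 4.424 × 10^-18 J, E₂ = 1.655 × 10^-18 J.
|ΔE| = |4.424 × 10^-18 − 1.655 × 10^-18| = 2.77 × 10^-18 J = 17.3 eV.

17.3 eV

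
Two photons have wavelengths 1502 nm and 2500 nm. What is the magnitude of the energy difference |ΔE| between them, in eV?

Using E = hc/λ: E₁ = 1.3225 × 10^-19 J, E₂ = 7.9458 × 10^-20 J.
|ΔE| = |1.3225 × 10^-19 − 7.9458 × 10^-20| = 5.28 × 10^-20 J = 0.330 eV.

0.330 eV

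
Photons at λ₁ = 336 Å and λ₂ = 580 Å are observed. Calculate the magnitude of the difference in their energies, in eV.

15.5 eV

Using E = hc/λ: E₁ = 5.912 × 10^-18 J, E₂ = 3.425 × 10^-18 J.
|ΔE| = |5.912 × 10^-18 − 3.425 × 10^-18| = 2.49 × 10^-18 J = 15.5 eV.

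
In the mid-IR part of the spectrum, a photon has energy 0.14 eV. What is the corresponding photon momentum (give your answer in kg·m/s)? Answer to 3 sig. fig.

7.48e-29 kg·m/s

Use c = 2.99792458e8 m/s, 1 eV = 1.602176634e-19 J.
In SI units: E = 0.14 eV = 2.2430e-20 J.
The photon relation is p = E/c, giving p = 7.482e-29 kg·m/s.
So p ≈ 7.48e-29 kg·m/s.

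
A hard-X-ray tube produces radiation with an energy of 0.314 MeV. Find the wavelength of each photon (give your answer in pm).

3.95 pm

First convert: E = 0.314 MeV = 5.0308·10^-14 J.
The photon relation is λ = hc/E, giving λ = 3.949·10^-12 m.
Converting to pm: λ = 3.949 pm ≈ 3.95 pm.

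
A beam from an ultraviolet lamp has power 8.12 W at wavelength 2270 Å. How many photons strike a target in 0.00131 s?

Total energy: E_total = P·t = 8.12 × 0.00131 = 0.01064 J.
Per-photon energy: E = 8.751 × 10^-19 J.
N = E_total / E_photon = 1.22 × 10^16.

1.22 × 10^16 photons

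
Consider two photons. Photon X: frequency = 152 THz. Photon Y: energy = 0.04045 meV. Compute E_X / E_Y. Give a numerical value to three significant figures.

1.55 × 10^4

E_X = 1.007 × 10^-19 J (from frequency = 152 THz, via E = hf).
E_Y = 6.481 × 10^-24 J (from energy = 0.04045 meV, via E given directly).
Ratio = 1.007 × 10^-19 / 6.481 × 10^-24 = 1.55 × 10^4.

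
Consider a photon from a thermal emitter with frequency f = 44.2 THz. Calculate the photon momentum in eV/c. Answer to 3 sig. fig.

In SI units: f = 44.2 THz = 4.42 × 10^13 Hz.
The photon relation is p = hf/c, giving p = 9.769 × 10^-29 kg·m/s.
Converting to eV/c: p = 0.1828 eV/c ≈ 0.183 eV/c.

0.183 eV/c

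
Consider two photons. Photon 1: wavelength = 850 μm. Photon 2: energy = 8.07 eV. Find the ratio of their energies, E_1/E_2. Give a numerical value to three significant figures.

1.81e-4

E_1 = 2.337e-22 J (from wavelength = 850 μm, via E = hc/λ).
E_2 = 1.293e-18 J (from energy = 8.07 eV, via E given directly).
Ratio = 2.337e-22 / 1.293e-18 = 1.81e-4.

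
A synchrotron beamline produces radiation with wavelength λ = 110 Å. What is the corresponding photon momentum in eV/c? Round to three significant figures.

Convert to SI: λ = 110 Å = 1.1 × 10^-8 m.
The photon relation is p = h/λ, giving p = 6.024 × 10^-26 kg·m/s.
Converting to eV/c: p = 112.7 eV/c ≈ 113 eV/c.

113 eV/c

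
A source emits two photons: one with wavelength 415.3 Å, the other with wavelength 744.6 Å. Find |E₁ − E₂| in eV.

13.2 eV

Using E = hc/λ: E₁ = 4.7832 × 10^-18 J, E₂ = 2.6678 × 10^-18 J.
|ΔE| = |4.7832 × 10^-18 − 2.6678 × 10^-18| = 2.12 × 10^-18 J = 13.2 eV.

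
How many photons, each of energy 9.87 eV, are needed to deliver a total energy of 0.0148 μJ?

Per-photon energy: E = 1.581e-18 J (from energy = 9.87 eV).
N = E_total / E_photon = 1.48e-8 J / 1.581e-18 J = 9.36e9.

9.36e9 photons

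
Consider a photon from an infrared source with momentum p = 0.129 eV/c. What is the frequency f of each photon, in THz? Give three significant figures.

Use h = 6.62607015·10^-34 J·s, c = 2.99792458·10^8 m/s, 1 eV = 1.602176634·10^-19 J.
Convert to SI: p = 0.129 eV/c = 6.8941·10^-29 kg·m/s.
Apply f = pc/h: f = 3.119·10^13 Hz.
Converting to THz: f = 31.19 THz ≈ 31.2 THz.

31.2 THz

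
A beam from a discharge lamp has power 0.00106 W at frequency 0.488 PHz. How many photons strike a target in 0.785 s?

Total energy: E_total = P·t = 0.00106 × 0.785 = 8.321 × 10^-4 J.
Per-photon energy: E = 3.234 × 10^-19 J.
N = E_total / E_photon = 2.57 × 10^15.

2.57 × 10^15 photons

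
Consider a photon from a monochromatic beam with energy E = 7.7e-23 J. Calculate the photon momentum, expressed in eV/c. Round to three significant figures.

(c = 2.99792458e8 m/s, 1 eV = 1.602176634e-19 J.)
For a photon p = E/c, so p = 2.568e-31 kg·m/s.
Converting to eV/c: p = 4.806e-4 eV/c ≈ 4.81e-4 eV/c.

4.81e-4 eV/c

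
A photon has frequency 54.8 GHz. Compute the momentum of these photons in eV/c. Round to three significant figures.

2.27e-4 eV/c

In SI units: f = 54.8 GHz = 5.48e10 Hz.
For a photon p = hf/c, so p = 1.211e-31 kg·m/s.
Converting to eV/c: p = 2.266e-4 eV/c ≈ 2.27e-4 eV/c.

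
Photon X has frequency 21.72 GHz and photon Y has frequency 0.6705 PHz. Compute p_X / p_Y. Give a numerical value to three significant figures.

3.24e-5

p_X = 4.801e-32 kg·m/s (from frequency = 21.72 GHz, via p = hf/c).
p_Y = 1.482e-27 kg·m/s (from frequency = 0.6705 PHz, via p = hf/c).
Ratio = 4.801e-32 / 1.482e-27 = 3.24e-5.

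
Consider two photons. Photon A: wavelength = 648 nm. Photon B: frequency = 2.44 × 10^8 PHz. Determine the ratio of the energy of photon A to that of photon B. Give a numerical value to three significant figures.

1.90 × 10^-9

E_A = 3.066 × 10^-19 J (from wavelength = 648 nm, via E = hc/λ).
E_B = 1.617 × 10^-10 J (from frequency = 2.44 × 10^8 PHz, via E = hf).
Ratio = 3.066 × 10^-19 / 1.617 × 10^-10 = 1.90 × 10^-9.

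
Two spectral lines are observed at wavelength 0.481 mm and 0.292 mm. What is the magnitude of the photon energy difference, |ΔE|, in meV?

1.67 meV

Using E = hc/λ: E₁ = 4.130 × 10^-22 J, E₂ = 6.803 × 10^-22 J.
|ΔE| = |4.130 × 10^-22 − 6.803 × 10^-22| = 2.67 × 10^-22 J = 1.67 meV.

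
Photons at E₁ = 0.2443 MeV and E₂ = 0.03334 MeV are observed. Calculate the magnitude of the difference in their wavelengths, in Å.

0.321 Å

Using λ = hc/E: λ₁ = 5.0751·10^-12 m, λ₂ = 3.7188·10^-11 m.
|Δλ| = |5.0751·10^-12 − 3.7188·10^-11| = 3.21·10^-11 m = 0.321 Å.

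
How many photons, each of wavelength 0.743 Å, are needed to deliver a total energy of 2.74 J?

1.02 × 10^15 photons

Per-photon energy: E = 2.674 × 10^-15 J (from wavelength = 0.743 Å).
N = E_total / E_photon = 2.74 J / 2.674 × 10^-15 J = 1.02 × 10^15.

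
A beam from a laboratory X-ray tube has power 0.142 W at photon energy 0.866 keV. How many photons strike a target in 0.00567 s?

5.80·10^12 photons

Total energy: E_total = P·t = 0.142 × 0.00567 = 8.051·10^-4 J.
Per-photon energy: E = 1.387·10^-16 J.
N = E_total / E_photon = 5.80·10^12.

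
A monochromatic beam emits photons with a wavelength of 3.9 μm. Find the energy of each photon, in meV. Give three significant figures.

318 meV

Take h = 6.62607015e-34 J·s, c = 2.99792458e8 m/s, 1 eV = 1.602176634e-19 J.
Convert to SI: λ = 3.9 μm = 3.9e-6 m.
Apply E = hc/λ: E = 5.093e-20 J.
Converting to meV: E = 317.9 meV ≈ 318 meV.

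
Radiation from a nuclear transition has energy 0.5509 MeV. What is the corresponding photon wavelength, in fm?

2250 fm

Convert to SI: E = 0.5509 MeV = 8.8264e-14 J.
For a photon λ = hc/E, so λ = 2.251e-12 m.
Converting to fm: λ = 2251 fm ≈ 2250 fm.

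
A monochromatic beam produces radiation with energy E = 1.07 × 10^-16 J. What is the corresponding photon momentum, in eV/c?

Since p = E/c for a photon, p = 3.569 × 10^-25 kg·m/s.
Converting to eV/c: p = 667.8 eV/c ≈ 668 eV/c.

668 eV/c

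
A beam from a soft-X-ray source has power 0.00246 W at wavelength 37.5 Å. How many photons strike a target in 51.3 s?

Total energy: E_total = P·t = 0.00246 × 51.3 = 0.1262 J.
Per-photon energy: E = 5.297e-17 J.
N = E_total / E_photon = 2.38e15.

2.38e15 photons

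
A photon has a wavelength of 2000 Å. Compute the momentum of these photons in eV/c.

First convert: λ = 2000 Å = 2.00e-7 m.
Apply p = h/λ: p = 3.313e-27 kg·m/s.
Converting to eV/c: p = 6.199 eV/c ≈ 6.20 eV/c.

6.20 eV/c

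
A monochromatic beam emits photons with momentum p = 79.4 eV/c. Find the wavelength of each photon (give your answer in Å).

Use h = 6.62607015e-34 J·s, c = 2.99792458e8 m/s, 1 eV = 1.602176634e-19 J.
In SI units: p = 79.4 eV/c = 4.2434e-26 kg·m/s.
The photon relation is λ = h/p, giving λ = 1.562e-8 m.
Converting to Å: λ = 156.2 Å ≈ 156 Å.

156 Å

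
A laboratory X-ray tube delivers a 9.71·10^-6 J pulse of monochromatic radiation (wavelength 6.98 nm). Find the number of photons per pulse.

Per-photon energy: E = 2.846·10^-17 J (from wavelength = 6.98 nm).
N = E_total / E_photon = 9.71·10^-6 J / 2.846·10^-17 J = 3.41·10^11.

3.41·10^11 photons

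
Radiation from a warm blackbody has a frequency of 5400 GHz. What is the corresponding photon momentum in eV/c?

0.0223 eV/c

(h = 6.62607015 × 10^-34 J·s, c = 2.99792458 × 10^8 m/s, 1 eV = 1.602176634 × 10^-19 J.)
First convert: f = 5400 GHz = 5.40 × 10^12 Hz.
Since p = hf/c for a photon, p = 1.194 × 10^-29 kg·m/s.
Converting to eV/c: p = 0.02233 eV/c ≈ 0.0223 eV/c.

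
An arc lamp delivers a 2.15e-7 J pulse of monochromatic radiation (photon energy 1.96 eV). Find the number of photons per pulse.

6.85e11 photons

Per-photon energy: E = 3.140e-19 J (from energy = 1.96 eV).
N = E_total / E_photon = 2.15e-7 J / 3.140e-19 J = 6.85e11.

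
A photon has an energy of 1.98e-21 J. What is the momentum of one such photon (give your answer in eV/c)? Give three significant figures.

Apply p = E/c: p = 6.605e-30 kg·m/s.
Converting to eV/c: p = 0.01236 eV/c ≈ 0.0124 eV/c.

0.0124 eV/c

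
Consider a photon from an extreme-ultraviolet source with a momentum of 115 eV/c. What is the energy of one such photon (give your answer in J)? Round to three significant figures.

(c = 2.99792458e8 m/s, 1 eV = 1.602176634e-19 J.)
Convert to SI: p = 115 eV/c = 6.1459e-26 kg·m/s.
The photon relation is E = pc, giving E = 1.843e-17 J.
So E ≈ 1.84e-17 J.

1.84e-17 J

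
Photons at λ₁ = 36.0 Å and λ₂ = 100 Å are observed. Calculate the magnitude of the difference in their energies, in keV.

Using E = hc/λ: E₁ = 5.518 × 10^-17 J, E₂ = 1.986 × 10^-17 J.
|ΔE| = |5.518 × 10^-17 − 1.986 × 10^-17| = 3.53 × 10^-17 J = 0.220 keV.

0.220 keV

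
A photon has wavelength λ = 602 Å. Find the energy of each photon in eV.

20.6 eV

First convert: λ = 602 Å = 6.02·10^-8 m.
For a photon E = hc/λ, so E = 3.300·10^-18 J.
Converting to eV: E = 20.60 eV ≈ 20.6 eV.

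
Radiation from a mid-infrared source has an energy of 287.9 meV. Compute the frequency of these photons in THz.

Use h = 6.62607015 × 10^-34 J·s, 1 eV = 1.602176634 × 10^-19 J.
In SI units: E = 287.9 meV = 4.6127 × 10^-20 J.
The photon relation is f = E/h, giving f = 6.961 × 10^13 Hz.
Converting to THz: f = 69.61 THz ≈ 69.6 THz.

69.6 THz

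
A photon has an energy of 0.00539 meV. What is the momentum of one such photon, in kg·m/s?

First convert: E = 0.00539 meV = 8.6357e-25 J.
The photon relation is p = E/c, giving p = 2.881e-33 kg·m/s.
So p ≈ 2.88e-33 kg·m/s.

2.88e-33 kg·m/s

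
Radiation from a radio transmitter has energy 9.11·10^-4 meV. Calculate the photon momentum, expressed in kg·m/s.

4.87·10^-34 kg·m/s

In SI units: E = 9.11·10^-4 meV = 1.4596·10^-25 J.
Apply p = E/c: p = 4.869·10^-34 kg·m/s.
So p ≈ 4.87·10^-34 kg·m/s.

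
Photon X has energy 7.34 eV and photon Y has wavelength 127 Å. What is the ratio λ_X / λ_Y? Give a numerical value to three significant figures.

13.3

λ_X = 1.689 × 10^-7 m (from energy = 7.34 eV, via λ = hc/E).
λ_Y = 1.270 × 10^-8 m (from wavelength = 127 Å, via λ given directly).
Ratio = 1.689 × 10^-7 / 1.270 × 10^-8 = 13.3.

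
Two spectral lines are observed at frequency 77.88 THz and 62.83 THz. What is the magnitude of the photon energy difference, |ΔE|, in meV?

62.2 meV

Using E = hf: E₁ = 5.1604e-20 J, E₂ = 4.1632e-20 J.
|ΔE| = |5.1604e-20 − 4.1632e-20| = 9.97e-21 J = 62.2 meV.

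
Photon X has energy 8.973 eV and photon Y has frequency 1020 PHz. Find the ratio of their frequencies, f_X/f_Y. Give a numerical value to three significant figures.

2.13 × 10^-3

f_X = 2.170 × 10^15 Hz (from energy = 8.973 eV, via f = E/h).
f_Y = 1.020 × 10^18 Hz (from frequency = 1020 PHz, via f given directly).
Ratio = 2.170 × 10^15 / 1.020 × 10^18 = 2.13 × 10^-3.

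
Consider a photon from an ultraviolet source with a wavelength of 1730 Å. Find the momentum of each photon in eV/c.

7.17 eV/c

First convert: λ = 1730 Å = 1.73 × 10^-7 m.
Since p = h/λ for a photon, p = 3.830 × 10^-27 kg·m/s.
Converting to eV/c: p = 7.167 eV/c ≈ 7.17 eV/c.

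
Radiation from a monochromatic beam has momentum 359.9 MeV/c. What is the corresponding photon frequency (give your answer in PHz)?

8.70e7 PHz

Use h = 6.62607015e-34 J·s, c = 2.99792458e8 m/s, 1 eV = 1.602176634e-19 J.
In SI units: p = 359.9 MeV/c = 1.9234e-19 kg·m/s.
For a photon f = pc/h, so f = 8.702e22 Hz.
Converting to PHz: f = 8.702e7 PHz ≈ 8.70e7 PHz.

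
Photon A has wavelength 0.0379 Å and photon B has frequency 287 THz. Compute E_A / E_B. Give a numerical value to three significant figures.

E_A = 5.241 × 10^-14 J (from wavelength = 0.0379 Å, via E = hc/λ).
E_B = 1.902 × 10^-19 J (from frequency = 287 THz, via E = hf).
Ratio = 5.241 × 10^-14 / 1.902 × 10^-19 = 2.76 × 10^5.

2.76 × 10^5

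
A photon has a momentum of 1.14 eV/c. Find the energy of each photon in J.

Convert to SI: p = 1.14 eV/c = 6.0925 × 10^-28 kg·m/s.
For a photon E = pc, so E = 1.826 × 10^-19 J.
So E ≈ 1.83 × 10^-19 J.

1.83 × 10^-19 J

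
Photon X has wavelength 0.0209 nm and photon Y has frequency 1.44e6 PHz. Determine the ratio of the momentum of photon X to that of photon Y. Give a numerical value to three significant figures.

9.96e-3

p_X = 3.170e-23 kg·m/s (from wavelength = 0.0209 nm, via p = h/λ).
p_Y = 3.183e-21 kg·m/s (from frequency = 1.44e6 PHz, via p = hf/c).
Ratio = 3.170e-23 / 3.183e-21 = 9.96e-3.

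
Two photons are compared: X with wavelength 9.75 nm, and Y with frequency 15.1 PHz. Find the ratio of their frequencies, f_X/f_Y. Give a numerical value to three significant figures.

2.04

f_X = 3.075·10^16 Hz (from wavelength = 9.75 nm, via f = c/λ).
f_Y = 1.510·10^16 Hz (from frequency = 15.1 PHz, via f given directly).
Ratio = 3.075·10^16 / 1.510·10^16 = 2.04.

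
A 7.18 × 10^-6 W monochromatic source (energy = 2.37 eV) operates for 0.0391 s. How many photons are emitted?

Total energy: E_total = P·t = 7.18 × 10^-6 × 0.0391 = 2.807 × 10^-7 J.
Per-photon energy: E = 3.797 × 10^-19 J.
N = E_total / E_photon = 7.39 × 10^11.

7.39 × 10^11 photons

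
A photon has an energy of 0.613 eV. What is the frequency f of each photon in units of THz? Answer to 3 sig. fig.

First convert: E = 0.613 eV = 9.8213e-20 J.
The photon relation is f = E/h, giving f = 1.482e14 Hz.
Converting to THz: f = 148.2 THz ≈ 148 THz.

148 THz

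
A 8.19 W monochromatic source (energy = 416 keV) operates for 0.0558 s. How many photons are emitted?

6.86 × 10^12 photons

Total energy: E_total = P·t = 8.19 × 0.0558 = 0.4570 J.
Per-photon energy: E = 6.665 × 10^-14 J.
N = E_total / E_photon = 6.86 × 10^12.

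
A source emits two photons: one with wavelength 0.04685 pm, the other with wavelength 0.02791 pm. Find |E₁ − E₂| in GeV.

Using E = hc/λ: E₁ = 4.2400 × 10^-12 J, E₂ = 7.1173 × 10^-12 J.
|ΔE| = |4.2400 × 10^-12 − 7.1173 × 10^-12| = 2.88 × 10^-12 J = 0.0180 GeV.

0.0180 GeV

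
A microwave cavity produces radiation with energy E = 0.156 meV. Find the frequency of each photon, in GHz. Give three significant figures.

37.7 GHz

Use h = 6.62607015·10^-34 J·s, 1 eV = 1.602176634·10^-19 J.
In SI units: E = 0.156 meV = 2.4994·10^-23 J.
For a photon f = E/h, so f = 3.772·10^10 Hz.
Converting to GHz: f = 37.72 GHz ≈ 37.7 GHz.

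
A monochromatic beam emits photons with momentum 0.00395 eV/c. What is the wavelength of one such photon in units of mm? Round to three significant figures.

0.314 mm

Use h = 6.62607015e-34 J·s, c = 2.99792458e8 m/s, 1 eV = 1.602176634e-19 J.
Convert to SI: p = 0.00395 eV/c = 2.1110e-30 kg·m/s.
For a photon λ = h/p, so λ = 3.139e-4 m.
Converting to mm: λ = 0.3139 mm ≈ 0.314 mm.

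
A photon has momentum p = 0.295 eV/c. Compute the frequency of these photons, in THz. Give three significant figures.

First convert: p = 0.295 eV/c = 1.5766 × 10^-28 kg·m/s.
For a photon f = pc/h, so f = 7.133 × 10^13 Hz.
Converting to THz: f = 71.33 THz ≈ 71.3 THz.

71.3 THz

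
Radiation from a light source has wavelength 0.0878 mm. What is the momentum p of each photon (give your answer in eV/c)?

First convert: λ = 0.0878 mm = 8.78 × 10^-5 m.
Since p = h/λ for a photon, p = 7.547 × 10^-30 kg·m/s.
Converting to eV/c: p = 0.01412 eV/c ≈ 0.0141 eV/c.

0.0141 eV/c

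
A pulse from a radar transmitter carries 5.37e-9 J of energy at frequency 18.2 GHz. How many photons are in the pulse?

4.45e14 photons

Per-photon energy: E = 1.206e-23 J (from frequency = 18.2 GHz).
N = E_total / E_photon = 5.37e-9 J / 1.206e-23 J = 4.45e14.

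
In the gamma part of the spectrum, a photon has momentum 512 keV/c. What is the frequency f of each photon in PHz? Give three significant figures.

Take h = 6.62607015e-34 J·s, c = 2.99792458e8 m/s, 1 eV = 1.602176634e-19 J.
In SI units: p = 512 keV/c = 2.7363e-22 kg·m/s.
Apply f = pc/h: f = 1.238e20 Hz.
Converting to PHz: f = 123800 PHz ≈ 1.24e5 PHz.

1.24e5 PHz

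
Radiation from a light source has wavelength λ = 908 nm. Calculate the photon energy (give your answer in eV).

Take h = 6.62607015e-34 J·s, c = 2.99792458e8 m/s, 1 eV = 1.602176634e-19 J.
First convert: λ = 908 nm = 9.08e-7 m.
Apply E = hc/λ: E = 2.188e-19 J.
Converting to eV: E = 1.365 eV ≈ 1.37 eV.

1.37 eV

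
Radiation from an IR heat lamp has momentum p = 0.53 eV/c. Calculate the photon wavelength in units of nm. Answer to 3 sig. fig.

Use h = 6.62607015 × 10^-34 J·s, c = 2.99792458 × 10^8 m/s, 1 eV = 1.602176634 × 10^-19 J.
In SI units: p = 0.53 eV/c = 2.8325 × 10^-28 kg·m/s.
The photon relation is λ = h/p, giving λ = 2.339 × 10^-6 m.
Converting to nm: λ = 2339 nm ≈ 2340 nm.

2340 nm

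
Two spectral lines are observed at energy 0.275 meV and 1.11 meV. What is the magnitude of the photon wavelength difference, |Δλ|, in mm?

3.39 mm

Using λ = hc/E: λ₁ = 0.004509 m, λ₂ = 0.001117 m.
|Δλ| = |0.004509 − 0.001117| = 0.00339 m = 3.39 mm.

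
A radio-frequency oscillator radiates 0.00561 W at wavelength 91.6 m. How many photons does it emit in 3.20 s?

8.28e24 photons

Total energy: E_total = P·t = 0.00561 × 3.20 = 0.01795 J.
Per-photon energy: E = 2.169e-27 J.
N = E_total / E_photon = 8.28e24.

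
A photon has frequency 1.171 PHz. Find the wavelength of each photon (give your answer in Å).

Convert to SI: f = 1.171 PHz = 1.171 × 10^15 Hz.
For a photon λ = c/f, so λ = 2.560 × 10^-7 m.
Converting to Å: λ = 2560 Å ≈ 2560 Å.

2560 Å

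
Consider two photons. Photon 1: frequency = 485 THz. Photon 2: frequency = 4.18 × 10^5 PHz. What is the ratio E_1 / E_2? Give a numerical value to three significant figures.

1.16 × 10^-6

E_1 = 3.214 × 10^-19 J (from frequency = 485 THz, via E = hf).
E_2 = 2.770 × 10^-13 J (from frequency = 4.18 × 10^5 PHz, via E = hf).
Ratio = 3.214 × 10^-19 / 2.770 × 10^-13 = 1.16 × 10^-6.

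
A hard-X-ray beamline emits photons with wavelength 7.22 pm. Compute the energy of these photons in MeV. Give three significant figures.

0.172 MeV

Convert to SI: λ = 7.22 pm = 7.22 × 10^-12 m.
The photon relation is E = hc/λ, giving E = 2.751 × 10^-14 J.
Converting to MeV: E = 0.1717 MeV ≈ 0.172 MeV.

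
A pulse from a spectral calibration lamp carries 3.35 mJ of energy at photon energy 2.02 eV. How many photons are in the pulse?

1.04e16 photons

Per-photon energy: E = 3.236e-19 J (from energy = 2.02 eV).
N = E_total / E_photon = 0.00335 J / 3.236e-19 J = 1.04e16.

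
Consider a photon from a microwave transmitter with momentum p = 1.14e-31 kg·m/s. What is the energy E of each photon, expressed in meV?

The photon relation is E = pc, giving E = 3.418e-23 J.
Converting to meV: E = 0.2133 meV ≈ 0.213 meV.

0.213 meV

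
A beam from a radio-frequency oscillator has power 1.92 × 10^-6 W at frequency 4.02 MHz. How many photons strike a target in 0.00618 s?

4.45 × 10^18 photons

Total energy: E_total = P·t = 1.92 × 10^-6 × 0.00618 = 1.187 × 10^-8 J.
Per-photon energy: E = 2.664 × 10^-27 J.
N = E_total / E_photon = 4.45 × 10^18.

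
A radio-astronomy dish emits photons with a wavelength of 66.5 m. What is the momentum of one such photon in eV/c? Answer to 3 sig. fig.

For a photon p = h/λ, so p = 9.964·10^-36 kg·m/s.
Converting to eV/c: p = 1.864·10^-8 eV/c ≈ 1.86·10^-8 eV/c.

1.86·10^-8 eV/c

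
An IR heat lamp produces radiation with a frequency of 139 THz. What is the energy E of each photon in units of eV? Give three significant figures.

0.575 eV

First convert: f = 139 THz = 1.39 × 10^14 Hz.
Since E = hf for a photon, E = 9.210 × 10^-20 J.
Converting to eV: E = 0.5749 eV ≈ 0.575 eV.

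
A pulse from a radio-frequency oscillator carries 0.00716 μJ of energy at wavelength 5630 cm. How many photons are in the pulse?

Per-photon energy: E = 3.528e-27 J (from wavelength = 5630 cm).
N = E_total / E_photon = 7.16e-9 J / 3.528e-27 J = 2.03e18.

2.03e18 photons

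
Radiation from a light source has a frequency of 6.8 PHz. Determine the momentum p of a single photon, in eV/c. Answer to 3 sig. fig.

28.1 eV/c

First convert: f = 6.8 PHz = 6.8 × 10^15 Hz.
Apply p = hf/c: p = 1.503 × 10^-26 kg·m/s.
Converting to eV/c: p = 28.12 eV/c ≈ 28.1 eV/c.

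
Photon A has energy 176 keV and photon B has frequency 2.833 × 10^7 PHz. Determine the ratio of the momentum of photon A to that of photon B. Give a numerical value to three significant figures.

1.50 × 10^-3

p_A = 9.406 × 10^-23 kg·m/s (from energy = 176 keV, via p = E/c).
p_B = 6.262 × 10^-20 kg·m/s (from frequency = 2.833 × 10^7 PHz, via p = hf/c).
Ratio = 9.406 × 10^-23 / 6.262 × 10^-20 = 1.50 × 10^-3.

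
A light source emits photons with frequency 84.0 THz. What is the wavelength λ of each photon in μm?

3.57 μm

Use c = 2.99792458 × 10^8 m/s.
First convert: f = 84.0 THz = 8.40 × 10^13 Hz.
For a photon λ = c/f, so λ = 3.569 × 10^-6 m.
Converting to μm: λ = 3.569 μm ≈ 3.57 μm.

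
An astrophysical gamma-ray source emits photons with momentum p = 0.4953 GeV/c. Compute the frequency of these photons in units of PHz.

1.20 × 10^8 PHz

In SI units: p = 0.4953 GeV/c = 2.6470 × 10^-19 kg·m/s.
Apply f = pc/h: f = 1.198 × 10^23 Hz.
Converting to PHz: f = 1.198 × 10^8 PHz ≈ 1.20 × 10^8 PHz.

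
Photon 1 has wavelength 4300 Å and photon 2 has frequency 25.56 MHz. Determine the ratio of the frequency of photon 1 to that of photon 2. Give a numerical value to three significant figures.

f_1 = 6.972 × 10^14 Hz (from wavelength = 4300 Å, via f = c/λ).
f_2 = 2.556 × 10^7 Hz (from frequency = 25.56 MHz, via f given directly).
Ratio = 6.972 × 10^14 / 2.556 × 10^7 = 2.73 × 10^7.

2.73 × 10^7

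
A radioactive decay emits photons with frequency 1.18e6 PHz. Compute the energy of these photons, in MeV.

4.88 MeV

First convert: f = 1.18e6 PHz = 1.18e21 Hz.
For a photon E = hf, so E = 7.819e-13 J.
Converting to MeV: E = 4.880 MeV ≈ 4.88 MeV.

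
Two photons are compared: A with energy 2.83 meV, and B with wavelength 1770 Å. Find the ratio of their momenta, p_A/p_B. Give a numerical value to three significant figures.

p_A = 1.512e-30 kg·m/s (from energy = 2.83 meV, via p = E/c).
p_B = 3.744e-27 kg·m/s (from wavelength = 1770 Å, via p = h/λ).
Ratio = 1.512e-30 / 3.744e-27 = 4.04e-4.

4.04e-4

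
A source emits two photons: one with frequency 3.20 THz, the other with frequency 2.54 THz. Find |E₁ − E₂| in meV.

2.73 meV

Using E = hf: E₁ = 2.120·10^-21 J, E₂ = 1.683·10^-21 J.
|ΔE| = |2.120·10^-21 − 1.683·10^-21| = 4.37·10^-22 J = 2.73 meV.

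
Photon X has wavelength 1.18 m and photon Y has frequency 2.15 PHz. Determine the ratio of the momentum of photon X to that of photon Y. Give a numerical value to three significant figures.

p_X = 5.615 × 10^-34 kg·m/s (from wavelength = 1.18 m, via p = h/λ).
p_Y = 4.752 × 10^-27 kg·m/s (from frequency = 2.15 PHz, via p = hf/c).
Ratio = 5.615 × 10^-34 / 4.752 × 10^-27 = 1.18 × 10^-7.

1.18 × 10^-7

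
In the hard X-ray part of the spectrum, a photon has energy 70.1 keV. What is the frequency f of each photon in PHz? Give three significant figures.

Convert to SI: E = 70.1 keV = 1.1231 × 10^-14 J.
For a photon f = E/h, so f = 1.695 × 10^19 Hz.
Converting to PHz: f = 16950 PHz ≈ 1.70 × 10^4 PHz.

1.70 × 10^4 PHz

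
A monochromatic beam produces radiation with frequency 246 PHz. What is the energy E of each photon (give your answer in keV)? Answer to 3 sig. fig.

1.02 keV

Take h = 6.62607015·10^-34 J·s, 1 eV = 1.602176634·10^-19 J.
In SI units: f = 246 PHz = 2.46·10^17 Hz.
Apply E = hf: E = 1.630·10^-16 J.
Converting to keV: E = 1.017 keV ≈ 1.02 keV.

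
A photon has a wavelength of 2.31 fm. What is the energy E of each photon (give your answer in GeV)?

0.537 GeV

(h = 6.62607015e-34 J·s, c = 2.99792458e8 m/s, 1 eV = 1.602176634e-19 J.)
In SI units: λ = 2.31 fm = 2.31e-15 m.
Since E = hc/λ for a photon, E = 8.599e-11 J.
Converting to GeV: E = 0.5367 GeV ≈ 0.537 GeV.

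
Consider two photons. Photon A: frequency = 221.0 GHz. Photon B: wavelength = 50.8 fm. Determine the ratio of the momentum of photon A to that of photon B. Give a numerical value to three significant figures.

p_A = 4.885 × 10^-31 kg·m/s (from frequency = 221.0 GHz, via p = hf/c).
p_B = 1.304 × 10^-20 kg·m/s (from wavelength = 50.8 fm, via p = h/λ).
Ratio = 4.885 × 10^-31 / 1.304 × 10^-20 = 3.74 × 10^-11.

3.74 × 10^-11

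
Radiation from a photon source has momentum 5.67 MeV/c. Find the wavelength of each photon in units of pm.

0.219 pm

Use h = 6.62607015 × 10^-34 J·s, c = 2.99792458 × 10^8 m/s, 1 eV = 1.602176634 × 10^-19 J.
In SI units: p = 5.67 MeV/c = 3.0302 × 10^-21 kg·m/s.
Apply λ = h/p: λ = 2.187 × 10^-13 m.
Converting to pm: λ = 0.2187 pm ≈ 0.219 pm.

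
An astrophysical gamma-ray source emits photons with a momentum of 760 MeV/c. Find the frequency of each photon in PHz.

Use h = 6.62607015 × 10^-34 J·s, c = 2.99792458 × 10^8 m/s, 1 eV = 1.602176634 × 10^-19 J.
Convert to SI: p = 760 MeV/c = 4.0617 × 10^-19 kg·m/s.
Apply f = pc/h: f = 1.838 × 10^23 Hz.
Converting to PHz: f = 1.838 × 10^8 PHz ≈ 1.84 × 10^8 PHz.

1.84 × 10^8 PHz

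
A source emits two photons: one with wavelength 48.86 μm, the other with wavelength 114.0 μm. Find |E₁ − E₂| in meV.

Using E = hc/λ: E₁ = 4.0656e-21 J, E₂ = 1.7425e-21 J.
|ΔE| = |4.0656e-21 − 1.7425e-21| = 2.32e-21 J = 14.5 meV.

14.5 meV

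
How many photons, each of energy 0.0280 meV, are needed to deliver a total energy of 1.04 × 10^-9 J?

2.32 × 10^14 photons

Per-photon energy: E = 4.486 × 10^-24 J (from energy = 0.0280 meV).
N = E_total / E_photon = 1.04 × 10^-9 J / 4.486 × 10^-24 J = 2.32 × 10^14.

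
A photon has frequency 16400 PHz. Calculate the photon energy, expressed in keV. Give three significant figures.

67.8 keV

Use h = 6.62607015e-34 J·s, 1 eV = 1.602176634e-19 J.
First convert: f = 16400 PHz = 1.64e19 Hz.
For a photon E = hf, so E = 1.087e-14 J.
Converting to keV: E = 67.82 keV ≈ 67.8 keV.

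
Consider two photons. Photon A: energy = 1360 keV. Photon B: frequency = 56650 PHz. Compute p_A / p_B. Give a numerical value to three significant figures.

p_A = 7.268e-22 kg·m/s (from energy = 1360 keV, via p = E/c).
p_B = 1.252e-22 kg·m/s (from frequency = 56650 PHz, via p = hf/c).
Ratio = 7.268e-22 / 1.252e-22 = 5.80.

5.80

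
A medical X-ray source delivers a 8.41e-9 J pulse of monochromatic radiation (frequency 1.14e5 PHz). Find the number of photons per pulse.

Per-photon energy: E = 7.554e-14 J (from frequency = 1.14e5 PHz).
N = E_total / E_photon = 8.41e-9 J / 7.554e-14 J = 1.11e5.

1.11e5 photons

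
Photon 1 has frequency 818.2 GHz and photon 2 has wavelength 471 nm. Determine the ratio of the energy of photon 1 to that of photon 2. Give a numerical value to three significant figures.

E_1 = 5.421 × 10^-22 J (from frequency = 818.2 GHz, via E = hf).
E_2 = 4.218 × 10^-19 J (from wavelength = 471 nm, via E = hc/λ).
Ratio = 5.421 × 10^-22 / 4.218 × 10^-19 = 1.29 × 10^-3.

1.29 × 10^-3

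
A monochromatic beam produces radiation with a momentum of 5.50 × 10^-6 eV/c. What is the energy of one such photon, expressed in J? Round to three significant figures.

Take c = 2.99792458 × 10^8 m/s, 1 eV = 1.602176634 × 10^-19 J.
In SI units: p = 5.50 × 10^-6 eV/c = 2.9394 × 10^-33 kg·m/s.
Apply E = pc: E = 8.812 × 10^-25 J.
So E ≈ 8.81 × 10^-25 J.

8.81 × 10^-25 J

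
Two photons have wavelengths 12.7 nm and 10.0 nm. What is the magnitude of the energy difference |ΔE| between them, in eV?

26.4 eV

Using E = hc/λ: E₁ = 1.564 × 10^-17 J, E₂ = 1.986 × 10^-17 J.
|ΔE| = |1.564 × 10^-17 − 1.986 × 10^-17| = 4.22 × 10^-18 J = 26.4 eV.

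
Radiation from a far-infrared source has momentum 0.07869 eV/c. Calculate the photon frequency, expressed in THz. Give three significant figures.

19.0 THz

First convert: p = 0.07869 eV/c = 4.2054e-29 kg·m/s.
Since f = pc/h for a photon, f = 1.903e13 Hz.
Converting to THz: f = 19.03 THz ≈ 19.0 THz.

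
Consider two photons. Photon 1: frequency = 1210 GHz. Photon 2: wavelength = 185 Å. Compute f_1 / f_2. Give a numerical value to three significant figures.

7.47 × 10^-5

f_1 = 1.210 × 10^12 Hz (from frequency = 1210 GHz, via f given directly).
f_2 = 1.620 × 10^16 Hz (from wavelength = 185 Å, via f = c/λ).
Ratio = 1.210 × 10^12 / 1.620 × 10^16 = 7.47 × 10^-5.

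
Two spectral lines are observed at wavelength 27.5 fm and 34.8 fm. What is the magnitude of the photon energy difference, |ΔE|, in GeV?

Using E = hc/λ: E₁ = 7.223 × 10^-12 J, E₂ = 5.708 × 10^-12 J.
|ΔE| = |7.223 × 10^-12 − 5.708 × 10^-12| = 1.52 × 10^-12 J = 9.46 × 10^-3 GeV.

9.46 × 10^-3 GeV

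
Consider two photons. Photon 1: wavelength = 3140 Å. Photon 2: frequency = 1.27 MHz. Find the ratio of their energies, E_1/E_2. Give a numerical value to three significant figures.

7.52e8

E_1 = 6.326e-19 J (from wavelength = 3140 Å, via E = hc/λ).
E_2 = 8.415e-28 J (from frequency = 1.27 MHz, via E = hf).
Ratio = 6.326e-19 / 8.415e-28 = 7.52e8.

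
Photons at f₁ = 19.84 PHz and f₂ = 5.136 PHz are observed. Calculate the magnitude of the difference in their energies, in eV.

Using E = hf: E₁ = 1.3146e-17 J, E₂ = 3.4031e-18 J.
|ΔE| = |1.3146e-17 − 3.4031e-18| = 9.74e-18 J = 60.8 eV.

60.8 eV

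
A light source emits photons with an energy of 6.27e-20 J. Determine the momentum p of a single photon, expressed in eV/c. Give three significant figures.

Use c = 2.99792458e8 m/s, 1 eV = 1.602176634e-19 J.
Apply p = E/c: p = 2.091e-28 kg·m/s.
Converting to eV/c: p = 0.3913 eV/c ≈ 0.391 eV/c.

0.391 eV/c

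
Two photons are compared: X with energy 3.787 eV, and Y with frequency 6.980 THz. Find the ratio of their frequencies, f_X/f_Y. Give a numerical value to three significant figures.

f_X = 9.157·10^14 Hz (from energy = 3.787 eV, via f = E/h).
f_Y = 6.980·10^12 Hz (from frequency = 6.980 THz, via f given directly).
Ratio = 9.157·10^14 / 6.980·10^12 = 131.

131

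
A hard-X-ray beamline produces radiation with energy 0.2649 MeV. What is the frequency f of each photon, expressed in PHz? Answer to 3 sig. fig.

6.41·10^4 PHz

Take h = 6.62607015·10^-34 J·s, 1 eV = 1.602176634·10^-19 J.
First convert: E = 0.2649 MeV = 4.2442·10^-14 J.
For a photon f = E/h, so f = 6.405·10^19 Hz.
Converting to PHz: f = 64050 PHz ≈ 6.41·10^4 PHz.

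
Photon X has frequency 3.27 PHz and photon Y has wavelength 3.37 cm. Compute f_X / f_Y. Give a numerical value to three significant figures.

f_X = 3.270 × 10^15 Hz (from frequency = 3.27 PHz, via f given directly).
f_Y = 8.896 × 10^9 Hz (from wavelength = 3.37 cm, via f = c/λ).
Ratio = 3.270 × 10^15 / 8.896 × 10^9 = 3.68 × 10^5.

3.68 × 10^5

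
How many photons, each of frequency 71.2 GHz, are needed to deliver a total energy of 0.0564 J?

1.20e21 photons

Per-photon energy: E = 4.718e-23 J (from frequency = 71.2 GHz).
N = E_total / E_photon = 0.0564 J / 4.718e-23 J = 1.20e21.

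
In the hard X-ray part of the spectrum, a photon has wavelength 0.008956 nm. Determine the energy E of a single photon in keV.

138 keV

In SI units: λ = 0.008956 nm = 8.956 × 10^-12 m.
The photon relation is E = hc/λ, giving E = 2.218 × 10^-14 J.
Converting to keV: E = 138.4 keV ≈ 138 keV.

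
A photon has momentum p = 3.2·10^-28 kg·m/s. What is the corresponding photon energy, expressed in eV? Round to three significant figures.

Since E = pc for a photon, E = 9.593·10^-20 J.
Converting to eV: E = 0.5988 eV ≈ 0.599 eV.

0.599 eV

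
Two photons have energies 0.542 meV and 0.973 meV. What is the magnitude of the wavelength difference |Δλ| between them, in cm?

Using λ = hc/E: λ₁ = 0.002288 m, λ₂ = 0.001274 m.
|Δλ| = |0.002288 − 0.001274| = 0.00101 m = 0.101 cm.

0.101 cm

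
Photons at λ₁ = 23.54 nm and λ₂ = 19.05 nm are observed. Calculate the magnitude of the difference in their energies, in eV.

Using E = hc/λ: E₁ = 8.4386·10^-18 J, E₂ = 1.0428·10^-17 J.
|ΔE| = |8.4386·10^-18 − 1.0428·10^-17| = 1.99·10^-18 J = 12.4 eV.

12.4 eV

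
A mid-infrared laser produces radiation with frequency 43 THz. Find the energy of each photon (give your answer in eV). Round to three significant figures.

Use h = 6.62607015 × 10^-34 J·s, 1 eV = 1.602176634 × 10^-19 J.
First convert: f = 43 THz = 4.3 × 10^13 Hz.
Since E = hf for a photon, E = 2.849 × 10^-20 J.
Converting to eV: E = 0.1778 eV ≈ 0.178 eV.

0.178 eV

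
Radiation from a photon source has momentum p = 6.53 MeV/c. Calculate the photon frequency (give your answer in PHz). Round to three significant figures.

1.58 × 10^6 PHz

Convert to SI: p = 6.53 MeV/c = 3.4898 × 10^-21 kg·m/s.
Since f = pc/h for a photon, f = 1.579 × 10^21 Hz.
Converting to PHz: f = 1.579 × 10^6 PHz ≈ 1.58 × 10^6 PHz.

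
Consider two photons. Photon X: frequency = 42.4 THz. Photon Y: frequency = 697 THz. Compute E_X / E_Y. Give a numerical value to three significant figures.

0.0608

E_X = 2.809e-20 J (from frequency = 42.4 THz, via E = hf).
E_Y = 4.618e-19 J (from frequency = 697 THz, via E = hf).
Ratio = 2.809e-20 / 4.618e-19 = 0.0608.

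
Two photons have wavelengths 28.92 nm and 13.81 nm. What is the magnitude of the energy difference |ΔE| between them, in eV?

Using E = hc/λ: E₁ = 6.8688·10^-18 J, E₂ = 1.4384·10^-17 J.
|ΔE| = |6.8688·10^-18 − 1.4384·10^-17| = 7.52·10^-18 J = 46.9 eV.

46.9 eV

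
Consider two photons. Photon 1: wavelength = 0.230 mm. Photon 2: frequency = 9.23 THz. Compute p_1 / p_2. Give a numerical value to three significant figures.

p_1 = 2.881e-30 kg·m/s (from wavelength = 0.230 mm, via p = h/λ).
p_2 = 2.040e-29 kg·m/s (from frequency = 9.23 THz, via p = hf/c).
Ratio = 2.881e-30 / 2.040e-29 = 0.141.

0.141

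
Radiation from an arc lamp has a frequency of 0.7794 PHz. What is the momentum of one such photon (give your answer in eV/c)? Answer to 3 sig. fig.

3.22 eV/c

In SI units: f = 0.7794 PHz = 7.794e14 Hz.
Apply p = hf/c: p = 1.723e-27 kg·m/s.
Converting to eV/c: p = 3.223 eV/c ≈ 3.22 eV/c.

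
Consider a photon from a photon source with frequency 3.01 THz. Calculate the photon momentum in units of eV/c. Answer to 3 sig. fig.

Use h = 6.62607015e-34 J·s, c = 2.99792458e8 m/s, 1 eV = 1.602176634e-19 J.
In SI units: f = 3.01 THz = 3.01e12 Hz.
For a photon p = hf/c, so p = 6.653e-30 kg·m/s.
Converting to eV/c: p = 0.01245 eV/c ≈ 0.0124 eV/c.

0.0124 eV/c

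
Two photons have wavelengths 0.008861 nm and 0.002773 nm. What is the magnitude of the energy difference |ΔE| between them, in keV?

307 keV

Using E = hc/λ: E₁ = 2.2418e-14 J, E₂ = 7.1635e-14 J.
|ΔE| = |2.2418e-14 − 7.1635e-14| = 4.92e-14 J = 307 keV.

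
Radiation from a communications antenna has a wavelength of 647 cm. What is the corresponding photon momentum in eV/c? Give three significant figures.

1.92e-7 eV/c

Take h = 6.62607015e-34 J·s, c = 2.99792458e8 m/s, 1 eV = 1.602176634e-19 J.
In SI units: λ = 647 cm = 6.47 m.
The photon relation is p = h/λ, giving p = 1.024e-34 kg·m/s.
Converting to eV/c: p = 1.916e-7 eV/c ≈ 1.92e-7 eV/c.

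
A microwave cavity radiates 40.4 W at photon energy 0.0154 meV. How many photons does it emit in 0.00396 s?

Total energy: E_total = P·t = 40.4 × 0.00396 = 0.1600 J.
Per-photon energy: E = 2.467 × 10^-24 J.
N = E_total / E_photon = 6.48 × 10^22.

6.48 × 10^22 photons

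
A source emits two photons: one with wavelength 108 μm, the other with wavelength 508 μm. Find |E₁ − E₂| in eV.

Using E = hc/λ: E₁ = 1.839 × 10^-21 J, E₂ = 3.910 × 10^-22 J.
|ΔE| = |1.839 × 10^-21 − 3.910 × 10^-22| = 1.45 × 10^-21 J = 9.04 × 10^-3 eV.

9.04 × 10^-3 eV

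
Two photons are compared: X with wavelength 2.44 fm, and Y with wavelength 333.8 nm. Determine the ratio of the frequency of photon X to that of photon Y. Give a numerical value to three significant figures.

f_X = 1.229e23 Hz (from wavelength = 2.44 fm, via f = c/λ).
f_Y = 8.981e14 Hz (from wavelength = 333.8 nm, via f = c/λ).
Ratio = 1.229e23 / 8.981e14 = 1.37e8.

1.37e8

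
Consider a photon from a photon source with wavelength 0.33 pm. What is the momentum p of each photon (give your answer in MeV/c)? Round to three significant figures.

3.76 MeV/c

(h = 6.62607015·10^-34 J·s, c = 2.99792458·10^8 m/s, 1 eV = 1.602176634·10^-19 J.)
In SI units: λ = 0.33 pm = 3.3·10^-13 m.
The photon relation is p = h/λ, giving p = 2.008·10^-21 kg·m/s.
Converting to MeV/c: p = 3.757 MeV/c ≈ 3.76 MeV/c.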